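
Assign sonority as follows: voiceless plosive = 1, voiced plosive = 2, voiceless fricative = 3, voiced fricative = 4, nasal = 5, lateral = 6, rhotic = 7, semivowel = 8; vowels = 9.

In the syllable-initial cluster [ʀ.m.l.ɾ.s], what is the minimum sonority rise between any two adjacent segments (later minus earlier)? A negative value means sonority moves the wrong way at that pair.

/ʀ/ is a rhotic (sonority 7).
/m/ is a nasal (sonority 5).
/l/ is a lateral (sonority 6).
/ɾ/ is a rhotic (sonority 7).
/s/ is a voiceless fricative (sonority 3).
/ʀ/→/m/: change -2.
/m/→/l/: change +1.
/l/→/ɾ/: change +1.
/ɾ/→/s/: change -4.
Minimum = -4.

-4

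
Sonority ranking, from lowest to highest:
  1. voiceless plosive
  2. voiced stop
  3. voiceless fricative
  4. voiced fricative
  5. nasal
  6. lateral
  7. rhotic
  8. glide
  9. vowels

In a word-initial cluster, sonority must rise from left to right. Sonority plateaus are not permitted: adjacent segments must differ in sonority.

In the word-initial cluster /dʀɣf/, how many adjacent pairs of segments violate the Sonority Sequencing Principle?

/d/ — voiced stop, sonority 2.
/ʀ/ — rhotic, sonority 7.
/ɣ/ — voiced fricative, sonority 4.
/f/ — voiceless fricative, sonority 3.
/d/→/ʀ/: 2→7 (rises) — ok.
/ʀ/→/ɣ/: 7→4 (does not rise) — violation.
/ɣ/→/f/: 4→3 (does not rise) — violation.

2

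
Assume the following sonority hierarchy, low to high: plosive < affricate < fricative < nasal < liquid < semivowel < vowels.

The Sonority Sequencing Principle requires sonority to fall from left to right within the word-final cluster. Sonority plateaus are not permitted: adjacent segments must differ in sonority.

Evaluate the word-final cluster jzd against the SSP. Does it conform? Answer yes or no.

yes

/j/ — semivowel, sonority 6.
/z/ — fricative, sonority 3.
/d/ — plosive, sonority 1.
The profile 6-3-1 strictly falls, so the word-final cluster satisfies the SSP.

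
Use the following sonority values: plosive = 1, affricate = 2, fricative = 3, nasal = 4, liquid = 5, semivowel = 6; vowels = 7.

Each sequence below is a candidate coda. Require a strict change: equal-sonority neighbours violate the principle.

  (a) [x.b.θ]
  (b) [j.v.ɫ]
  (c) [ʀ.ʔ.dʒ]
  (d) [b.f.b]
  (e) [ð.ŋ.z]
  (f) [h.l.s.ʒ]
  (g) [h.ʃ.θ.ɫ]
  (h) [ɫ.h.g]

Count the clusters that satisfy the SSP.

(a) 3-1-3 → violates
(b) 6-3-5 → violates
(c) 5-1-2 → violates
(d) 1-3-1 → violates
(e) 3-4-3 → violates
(f) 3-5-3-3 → violates
(g) 3-3-3-5 → violates
(h) 5-3-1 → obeys

1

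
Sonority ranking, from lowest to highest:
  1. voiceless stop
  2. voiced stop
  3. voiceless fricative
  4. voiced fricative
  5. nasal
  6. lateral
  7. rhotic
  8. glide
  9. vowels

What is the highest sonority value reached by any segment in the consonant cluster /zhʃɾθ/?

7

/z/ — voiced fricative, sonority 4.
/h/ — voiceless fricative, sonority 3.
/ʃ/ — voiceless fricative, sonority 3.
/ɾ/ — rhotic, sonority 7.
/θ/ — voiceless fricative, sonority 3.
The maximum is 7.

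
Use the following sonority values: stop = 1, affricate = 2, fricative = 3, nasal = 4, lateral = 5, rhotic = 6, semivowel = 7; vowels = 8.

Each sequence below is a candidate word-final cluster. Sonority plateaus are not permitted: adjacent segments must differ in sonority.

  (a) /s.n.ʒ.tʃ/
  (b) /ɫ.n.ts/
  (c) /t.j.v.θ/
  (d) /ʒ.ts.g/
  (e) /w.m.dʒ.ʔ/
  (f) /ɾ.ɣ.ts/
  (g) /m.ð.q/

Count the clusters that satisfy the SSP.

5

(a) sonority 3-4-3-2: ill-formed.
(b) sonority 5-4-2: well-formed.
(c) sonority 1-7-3-3: ill-formed.
(d) sonority 3-2-1: well-formed.
(e) sonority 7-4-2-1: well-formed.
(f) sonority 6-3-2: well-formed.
(g) sonority 4-3-1: well-formed.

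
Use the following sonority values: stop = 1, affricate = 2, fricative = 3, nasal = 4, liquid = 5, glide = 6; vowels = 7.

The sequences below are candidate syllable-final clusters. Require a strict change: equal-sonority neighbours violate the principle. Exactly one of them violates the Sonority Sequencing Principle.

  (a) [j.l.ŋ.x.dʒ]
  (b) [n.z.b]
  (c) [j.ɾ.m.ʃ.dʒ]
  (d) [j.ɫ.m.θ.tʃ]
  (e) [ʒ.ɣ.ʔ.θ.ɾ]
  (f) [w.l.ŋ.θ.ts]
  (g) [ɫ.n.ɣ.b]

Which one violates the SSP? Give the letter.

e

(a) sonority 6-5-4-3-2: well-formed.
(b) sonority 4-3-1: well-formed.
(c) sonority 6-5-4-3-2: well-formed.
(d) sonority 6-5-4-3-2: well-formed.
(e) sonority 3-3-1-3-5: ill-formed.
(f) sonority 6-5-4-3-2: well-formed.
(g) sonority 5-4-3-1: well-formed.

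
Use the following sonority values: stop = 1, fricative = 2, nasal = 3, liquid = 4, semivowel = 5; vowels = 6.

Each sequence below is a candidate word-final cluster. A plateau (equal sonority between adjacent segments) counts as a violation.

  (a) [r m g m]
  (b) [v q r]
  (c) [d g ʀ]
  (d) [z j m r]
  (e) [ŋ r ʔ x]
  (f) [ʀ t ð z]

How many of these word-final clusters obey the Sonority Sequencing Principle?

0

(a) [r m g m]: profile 4-3-1-3 — violates.
(b) [v q r]: profile 2-1-4 — violates.
(c) [d g ʀ]: profile 1-1-4 — violates.
(d) [z j m r]: profile 2-5-3-4 — violates.
(e) [ŋ r ʔ x]: profile 3-4-1-2 — violates.
(f) [ʀ t ð z]: profile 4-1-2-2 — violates.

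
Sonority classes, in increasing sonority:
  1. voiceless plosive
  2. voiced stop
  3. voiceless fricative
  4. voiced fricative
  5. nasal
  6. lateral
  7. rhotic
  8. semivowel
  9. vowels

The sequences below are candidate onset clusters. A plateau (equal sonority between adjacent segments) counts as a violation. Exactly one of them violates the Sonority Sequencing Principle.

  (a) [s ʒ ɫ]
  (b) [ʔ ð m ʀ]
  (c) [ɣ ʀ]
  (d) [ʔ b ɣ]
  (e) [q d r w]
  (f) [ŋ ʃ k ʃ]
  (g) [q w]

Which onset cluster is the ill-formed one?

(a) 3-4-6 → obeys
(b) 1-4-5-7 → obeys
(c) 4-7 → obeys
(d) 1-2-4 → obeys
(e) 1-2-7-8 → obeys
(f) 5-3-1-3 → violates
(g) 1-8 → obeys

f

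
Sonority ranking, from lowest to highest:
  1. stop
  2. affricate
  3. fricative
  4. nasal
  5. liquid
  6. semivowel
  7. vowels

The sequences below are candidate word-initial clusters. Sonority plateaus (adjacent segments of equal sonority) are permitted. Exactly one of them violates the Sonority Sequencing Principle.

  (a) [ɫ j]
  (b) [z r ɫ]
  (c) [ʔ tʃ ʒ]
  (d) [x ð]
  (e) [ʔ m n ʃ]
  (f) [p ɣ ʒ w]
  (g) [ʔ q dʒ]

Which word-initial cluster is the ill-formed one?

(a) sonority 5-6: well-formed.
(b) sonority 3-5-5: well-formed.
(c) sonority 1-2-3: well-formed.
(d) sonority 3-3: well-formed.
(e) sonority 1-4-4-3: ill-formed.
(f) sonority 1-3-3-6: well-formed.
(g) sonority 1-1-2: well-formed.

e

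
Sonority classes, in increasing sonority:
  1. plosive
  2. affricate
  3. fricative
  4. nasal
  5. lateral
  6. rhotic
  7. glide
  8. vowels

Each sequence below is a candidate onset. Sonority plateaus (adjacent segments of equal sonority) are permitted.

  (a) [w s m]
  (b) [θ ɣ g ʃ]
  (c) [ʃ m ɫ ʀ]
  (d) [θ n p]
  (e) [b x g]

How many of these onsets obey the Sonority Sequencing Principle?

1

(a) sonority 7-3-4: ill-formed.
(b) sonority 3-3-1-3: ill-formed.
(c) sonority 3-4-5-6: well-formed.
(d) sonority 3-4-1: ill-formed.
(e) sonority 1-3-1: ill-formed.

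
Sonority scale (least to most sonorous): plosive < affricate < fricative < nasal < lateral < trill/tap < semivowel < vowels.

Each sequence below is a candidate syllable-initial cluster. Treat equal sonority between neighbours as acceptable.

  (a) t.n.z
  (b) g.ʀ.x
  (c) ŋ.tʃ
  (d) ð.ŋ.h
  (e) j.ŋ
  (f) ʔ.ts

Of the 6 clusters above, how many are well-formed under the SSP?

1

(a) 1-4-3 → violates
(b) 1-6-3 → violates
(c) 4-2 → violates
(d) 3-4-3 → violates
(e) 7-4 → violates
(f) 1-2 → obeys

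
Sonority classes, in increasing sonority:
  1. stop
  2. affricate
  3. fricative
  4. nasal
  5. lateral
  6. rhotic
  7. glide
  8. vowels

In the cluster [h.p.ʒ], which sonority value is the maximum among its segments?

/h/ — fricative, sonority 3.
/p/ — stop, sonority 1.
/ʒ/ — fricative, sonority 3.
The maximum is 3.

3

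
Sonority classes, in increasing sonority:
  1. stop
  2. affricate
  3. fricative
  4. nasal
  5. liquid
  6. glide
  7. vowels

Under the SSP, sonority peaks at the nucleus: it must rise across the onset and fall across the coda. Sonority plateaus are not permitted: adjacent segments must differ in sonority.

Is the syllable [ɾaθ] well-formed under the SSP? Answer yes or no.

yes

Onset: /ɾ/ is a liquid (sonority 5); then the nucleus /a/ (sonority 7).
Onset profile 5-7 — rises to the nucleus.
Coda: /θ/ is a fricative (sonority 3).
Coda profile 7-3 — falls from the nucleus.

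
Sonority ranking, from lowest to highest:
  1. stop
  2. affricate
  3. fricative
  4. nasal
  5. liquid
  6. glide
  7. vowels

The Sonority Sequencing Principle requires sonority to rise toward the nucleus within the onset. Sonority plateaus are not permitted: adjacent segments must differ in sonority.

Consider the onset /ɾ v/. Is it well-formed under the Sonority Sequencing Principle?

/ɾ/ is a liquid (sonority 5).
/v/ is a fricative (sonority 3).
The profile is 5-3. Between /ɾ/ (5) and /v/ (3) sonority does not rise, so the cluster violates the SSP.

no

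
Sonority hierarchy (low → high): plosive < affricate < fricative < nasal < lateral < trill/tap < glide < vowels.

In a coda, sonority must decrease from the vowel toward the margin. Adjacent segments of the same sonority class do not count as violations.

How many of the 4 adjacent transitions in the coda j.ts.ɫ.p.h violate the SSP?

2

/j/ is a glide (sonority 7).
/ts/ is an affricate (sonority 2).
/ɫ/ is a lateral (sonority 5).
/p/ is a plosive (sonority 1).
/h/ is a fricative (sonority 3).
/j/→/ts/: 7→2 (falls) — ok.
/ts/→/ɫ/: 2→5 (does not fall) — violation.
/ɫ/→/p/: 5→1 (falls) — ok.
/p/→/h/: 1→3 (does not fall) — violation.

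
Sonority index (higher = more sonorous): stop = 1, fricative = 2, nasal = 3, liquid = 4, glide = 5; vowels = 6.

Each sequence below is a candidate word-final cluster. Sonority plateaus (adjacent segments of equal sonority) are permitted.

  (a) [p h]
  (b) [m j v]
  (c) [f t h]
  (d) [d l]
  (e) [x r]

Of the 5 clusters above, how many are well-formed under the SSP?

0

(a) [p h]: profile 1-2 — violates.
(b) [m j v]: profile 3-5-2 — violates.
(c) [f t h]: profile 2-1-2 — violates.
(d) [d l]: profile 1-4 — violates.
(e) [x r]: profile 2-4 — violates.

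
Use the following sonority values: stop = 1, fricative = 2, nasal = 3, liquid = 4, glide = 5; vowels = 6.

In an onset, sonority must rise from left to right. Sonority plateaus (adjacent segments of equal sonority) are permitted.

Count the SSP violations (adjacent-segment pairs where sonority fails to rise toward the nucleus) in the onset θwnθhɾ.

/θ/ is a fricative (sonority 2).
/w/ is a glide (sonority 5).
/n/ is a nasal (sonority 3).
/θ/ is a fricative (sonority 2).
/h/ is a fricative (sonority 2).
/ɾ/ is a liquid (sonority 4).
/θ/→/w/: 2→5 (rises) — ok.
/w/→/n/: 5→3 (does not rise) — violation.
/n/→/θ/: 3→2 (does not rise) — violation.
/θ/→/h/: 2→2 (plateau, allowed) — ok.
/h/→/ɾ/: 2→4 (rises) — ok.

2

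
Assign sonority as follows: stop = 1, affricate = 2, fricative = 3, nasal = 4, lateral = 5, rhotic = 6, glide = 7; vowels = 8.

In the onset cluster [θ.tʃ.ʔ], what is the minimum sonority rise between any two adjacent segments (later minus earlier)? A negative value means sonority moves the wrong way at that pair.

-1

/θ/: fricative = 3.
/tʃ/: affricate = 2.
/ʔ/: stop = 1.
/θ/→/tʃ/: change -1.
/tʃ/→/ʔ/: change -1.
Minimum = -1.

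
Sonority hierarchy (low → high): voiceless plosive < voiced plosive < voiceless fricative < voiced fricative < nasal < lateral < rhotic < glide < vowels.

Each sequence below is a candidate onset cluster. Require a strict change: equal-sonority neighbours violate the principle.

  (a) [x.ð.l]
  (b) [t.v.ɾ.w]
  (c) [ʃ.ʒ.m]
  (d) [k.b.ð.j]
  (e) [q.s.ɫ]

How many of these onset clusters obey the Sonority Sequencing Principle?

5

(a) [x.ð.l]: profile 3-4-6 — obeys.
(b) [t.v.ɾ.w]: profile 1-4-7-8 — obeys.
(c) [ʃ.ʒ.m]: profile 3-4-5 — obeys.
(d) [k.b.ð.j]: profile 1-2-4-8 — obeys.
(e) [q.s.ɫ]: profile 1-3-6 — obeys.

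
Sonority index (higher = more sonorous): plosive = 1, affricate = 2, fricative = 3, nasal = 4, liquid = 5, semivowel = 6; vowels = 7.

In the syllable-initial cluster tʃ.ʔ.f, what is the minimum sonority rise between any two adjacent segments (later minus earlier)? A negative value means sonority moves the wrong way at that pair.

-1

/tʃ/: affricate = 2.
/ʔ/: plosive = 1.
/f/: fricative = 3.
/tʃ/→/ʔ/: change -1.
/ʔ/→/f/: change +2.
Minimum = -1.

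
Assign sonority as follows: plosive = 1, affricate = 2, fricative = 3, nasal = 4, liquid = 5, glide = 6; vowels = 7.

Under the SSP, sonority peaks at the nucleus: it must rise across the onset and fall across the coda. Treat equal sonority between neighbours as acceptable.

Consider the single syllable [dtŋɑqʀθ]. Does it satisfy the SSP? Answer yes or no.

no

Onset: /d/ is a plosive (sonority 1), /t/ is a plosive (sonority 1), /ŋ/ is a nasal (sonority 4); then the nucleus /ɑ/ (sonority 7).
Onset profile 1-1-4-7 — rises to the nucleus.
Coda: /q/ is a plosive (sonority 1), /ʀ/ is a liquid (sonority 5), /θ/ is a fricative (sonority 3).
Coda profile 7-1-5-3 — does not fall throughout.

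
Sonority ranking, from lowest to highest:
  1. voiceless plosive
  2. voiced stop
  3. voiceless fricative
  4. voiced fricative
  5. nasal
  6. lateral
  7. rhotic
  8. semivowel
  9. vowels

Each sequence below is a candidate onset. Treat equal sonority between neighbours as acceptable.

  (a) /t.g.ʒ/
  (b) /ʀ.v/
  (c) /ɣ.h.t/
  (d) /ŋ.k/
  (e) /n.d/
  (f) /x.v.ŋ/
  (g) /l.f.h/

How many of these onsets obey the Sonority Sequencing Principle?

(a) 1-2-4 → obeys
(b) 7-4 → violates
(c) 4-3-1 → violates
(d) 5-1 → violates
(e) 5-2 → violates
(f) 3-4-5 → obeys
(g) 6-3-3 → violates

2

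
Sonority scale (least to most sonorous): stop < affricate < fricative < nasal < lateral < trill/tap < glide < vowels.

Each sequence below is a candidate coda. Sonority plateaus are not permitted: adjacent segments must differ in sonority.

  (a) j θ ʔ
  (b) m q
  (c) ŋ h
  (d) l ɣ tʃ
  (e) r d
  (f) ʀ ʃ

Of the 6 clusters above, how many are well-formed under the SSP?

6

(a) j θ ʔ: profile 7-3-1 — obeys.
(b) m q: profile 4-1 — obeys.
(c) ŋ h: profile 4-3 — obeys.
(d) l ɣ tʃ: profile 5-3-2 — obeys.
(e) r d: profile 6-1 — obeys.
(f) ʀ ʃ: profile 6-3 — obeys.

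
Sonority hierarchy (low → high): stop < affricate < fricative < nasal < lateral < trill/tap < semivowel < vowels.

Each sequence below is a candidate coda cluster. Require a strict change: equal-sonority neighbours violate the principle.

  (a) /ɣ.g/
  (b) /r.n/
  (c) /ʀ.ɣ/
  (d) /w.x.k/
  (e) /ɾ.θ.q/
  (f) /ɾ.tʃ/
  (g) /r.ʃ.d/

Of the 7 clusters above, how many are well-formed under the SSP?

7

(a) sonority 3-1: well-formed.
(b) sonority 6-4: well-formed.
(c) sonority 6-3: well-formed.
(d) sonority 7-3-1: well-formed.
(e) sonority 6-3-1: well-formed.
(f) sonority 6-2: well-formed.
(g) sonority 6-3-1: well-formed.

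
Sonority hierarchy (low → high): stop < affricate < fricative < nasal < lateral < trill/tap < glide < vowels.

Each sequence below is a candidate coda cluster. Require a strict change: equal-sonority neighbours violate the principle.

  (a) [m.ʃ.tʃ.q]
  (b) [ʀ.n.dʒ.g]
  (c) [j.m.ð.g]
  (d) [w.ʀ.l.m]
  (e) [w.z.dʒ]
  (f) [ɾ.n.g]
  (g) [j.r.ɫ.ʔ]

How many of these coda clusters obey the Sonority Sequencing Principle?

7

(a) sonority 4-3-2-1: well-formed.
(b) sonority 6-4-2-1: well-formed.
(c) sonority 7-4-3-1: well-formed.
(d) sonority 7-6-5-4: well-formed.
(e) sonority 7-3-2: well-formed.
(f) sonority 6-4-1: well-formed.
(g) sonority 7-6-5-1: well-formed.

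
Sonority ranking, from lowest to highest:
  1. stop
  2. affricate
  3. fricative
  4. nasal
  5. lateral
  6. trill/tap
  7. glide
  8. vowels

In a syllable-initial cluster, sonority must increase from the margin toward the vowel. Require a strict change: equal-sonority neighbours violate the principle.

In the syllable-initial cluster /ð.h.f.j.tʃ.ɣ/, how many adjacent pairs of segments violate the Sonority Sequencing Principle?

/ð/ — fricative, sonority 3.
/h/ — fricative, sonority 3.
/f/ — fricative, sonority 3.
/j/ — glide, sonority 7.
/tʃ/ — affricate, sonority 2.
/ɣ/ — fricative, sonority 3.
/ð/→/h/: 3→3 (plateau) — violation.
/h/→/f/: 3→3 (plateau) — violation.
/f/→/j/: 3→7 (rises) — ok.
/j/→/tʃ/: 7→2 (does not rise) — violation.
/tʃ/→/ɣ/: 2→3 (rises) — ok.

3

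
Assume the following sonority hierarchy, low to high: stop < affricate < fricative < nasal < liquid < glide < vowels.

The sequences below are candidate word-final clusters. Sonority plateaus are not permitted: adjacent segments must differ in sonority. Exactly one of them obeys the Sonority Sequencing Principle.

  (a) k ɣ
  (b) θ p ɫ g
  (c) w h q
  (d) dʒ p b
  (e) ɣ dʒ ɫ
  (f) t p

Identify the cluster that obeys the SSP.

(a) sonority 1-3: ill-formed.
(b) sonority 3-1-5-1: ill-formed.
(c) sonority 6-3-1: well-formed.
(d) sonority 2-1-1: ill-formed.
(e) sonority 3-2-5: ill-formed.
(f) sonority 1-1: ill-formed.

c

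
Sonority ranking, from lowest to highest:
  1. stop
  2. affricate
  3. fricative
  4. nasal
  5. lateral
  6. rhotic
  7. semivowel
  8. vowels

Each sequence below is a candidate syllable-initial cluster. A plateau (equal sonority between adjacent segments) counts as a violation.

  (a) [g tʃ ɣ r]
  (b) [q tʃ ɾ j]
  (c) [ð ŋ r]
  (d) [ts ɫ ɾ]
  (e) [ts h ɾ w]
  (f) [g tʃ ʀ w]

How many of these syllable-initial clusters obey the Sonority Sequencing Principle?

6

(a) 1-2-3-6 → obeys
(b) 1-2-6-7 → obeys
(c) 3-4-6 → obeys
(d) 2-5-6 → obeys
(e) 2-3-6-7 → obeys
(f) 1-2-6-7 → obeys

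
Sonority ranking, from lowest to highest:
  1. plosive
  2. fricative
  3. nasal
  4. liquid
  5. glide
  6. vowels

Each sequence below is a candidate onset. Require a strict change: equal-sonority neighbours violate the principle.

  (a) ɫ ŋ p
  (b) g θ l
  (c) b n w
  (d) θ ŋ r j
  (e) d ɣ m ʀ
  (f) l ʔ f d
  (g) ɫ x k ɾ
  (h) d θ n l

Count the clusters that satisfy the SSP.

(a) 4-3-1 → violates
(b) 1-2-4 → obeys
(c) 1-3-5 → obeys
(d) 2-3-4-5 → obeys
(e) 1-2-3-4 → obeys
(f) 4-1-2-1 → violates
(g) 4-2-1-4 → violates
(h) 1-2-3-4 → obeys

5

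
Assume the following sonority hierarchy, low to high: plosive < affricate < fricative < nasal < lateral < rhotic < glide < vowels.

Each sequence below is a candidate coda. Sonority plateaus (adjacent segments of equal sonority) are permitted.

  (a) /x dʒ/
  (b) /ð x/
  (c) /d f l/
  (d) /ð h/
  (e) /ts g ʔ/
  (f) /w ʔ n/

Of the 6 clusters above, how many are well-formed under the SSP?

4

(a) sonority 3-2: well-formed.
(b) sonority 3-3: well-formed.
(c) sonority 1-3-5: ill-formed.
(d) sonority 3-3: well-formed.
(e) sonority 2-1-1: well-formed.
(f) sonority 7-1-4: ill-formed.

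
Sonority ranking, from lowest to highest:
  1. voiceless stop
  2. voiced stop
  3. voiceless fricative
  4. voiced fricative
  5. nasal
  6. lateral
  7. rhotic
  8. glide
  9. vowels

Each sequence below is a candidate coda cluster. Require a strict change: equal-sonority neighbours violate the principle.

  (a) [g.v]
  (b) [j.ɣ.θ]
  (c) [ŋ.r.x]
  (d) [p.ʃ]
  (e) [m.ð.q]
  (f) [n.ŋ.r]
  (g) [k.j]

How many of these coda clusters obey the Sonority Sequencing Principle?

(a) sonority 2-4: ill-formed.
(b) sonority 8-4-3: well-formed.
(c) sonority 5-7-3: ill-formed.
(d) sonority 1-3: ill-formed.
(e) sonority 5-4-1: well-formed.
(f) sonority 5-5-7: ill-formed.
(g) sonority 1-8: ill-formed.

2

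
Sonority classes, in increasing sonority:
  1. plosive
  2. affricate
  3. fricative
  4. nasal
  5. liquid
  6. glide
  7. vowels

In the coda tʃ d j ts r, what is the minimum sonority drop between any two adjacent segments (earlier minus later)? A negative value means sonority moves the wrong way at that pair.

-5

/tʃ/ is an affricate (sonority 2).
/d/ is a plosive (sonority 1).
/j/ is a glide (sonority 6).
/ts/ is an affricate (sonority 2).
/r/ is a liquid (sonority 5).
/tʃ/→/d/: change +1.
/d/→/j/: change -5.
/j/→/ts/: change +4.
/ts/→/r/: change -3.
Minimum = -5.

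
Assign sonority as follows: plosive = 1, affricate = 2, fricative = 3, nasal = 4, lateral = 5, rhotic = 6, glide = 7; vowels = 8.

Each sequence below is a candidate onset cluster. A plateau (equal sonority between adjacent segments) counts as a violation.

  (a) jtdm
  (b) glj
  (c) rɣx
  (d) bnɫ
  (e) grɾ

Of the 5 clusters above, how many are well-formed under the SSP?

(a) jtdm: profile 7-1-1-4 — violates.
(b) glj: profile 1-5-7 — obeys.
(c) rɣx: profile 6-3-3 — violates.
(d) bnɫ: profile 1-4-5 — obeys.
(e) grɾ: profile 1-6-6 — violates.

2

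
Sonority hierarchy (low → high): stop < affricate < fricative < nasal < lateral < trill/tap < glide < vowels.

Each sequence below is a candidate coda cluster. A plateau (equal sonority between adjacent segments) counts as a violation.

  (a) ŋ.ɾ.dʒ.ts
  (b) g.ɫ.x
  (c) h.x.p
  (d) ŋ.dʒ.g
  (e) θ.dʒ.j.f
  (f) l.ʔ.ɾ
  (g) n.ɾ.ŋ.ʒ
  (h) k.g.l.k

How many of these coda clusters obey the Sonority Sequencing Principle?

(a) 4-6-2-2 → violates
(b) 1-5-3 → violates
(c) 3-3-1 → violates
(d) 4-2-1 → obeys
(e) 3-2-7-3 → violates
(f) 5-1-6 → violates
(g) 4-6-4-3 → violates
(h) 1-1-5-1 → violates

1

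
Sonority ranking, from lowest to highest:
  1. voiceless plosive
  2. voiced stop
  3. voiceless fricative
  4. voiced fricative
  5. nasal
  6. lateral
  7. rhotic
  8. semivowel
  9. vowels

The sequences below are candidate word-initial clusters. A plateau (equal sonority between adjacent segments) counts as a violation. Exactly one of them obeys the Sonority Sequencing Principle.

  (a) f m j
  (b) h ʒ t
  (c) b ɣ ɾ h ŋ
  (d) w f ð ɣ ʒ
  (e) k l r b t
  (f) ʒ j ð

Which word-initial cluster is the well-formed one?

(a) sonority 3-5-8: well-formed.
(b) sonority 3-4-1: ill-formed.
(c) sonority 2-4-7-3-5: ill-formed.
(d) sonority 8-3-4-4-4: ill-formed.
(e) sonority 1-6-7-2-1: ill-formed.
(f) sonority 4-8-4: ill-formed.

a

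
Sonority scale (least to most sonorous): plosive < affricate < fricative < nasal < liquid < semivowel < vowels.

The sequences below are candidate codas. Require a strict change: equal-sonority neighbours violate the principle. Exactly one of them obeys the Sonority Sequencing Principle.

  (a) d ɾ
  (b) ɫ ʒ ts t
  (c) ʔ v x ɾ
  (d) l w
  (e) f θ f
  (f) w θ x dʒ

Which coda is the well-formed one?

b

(a) sonority 1-5: ill-formed.
(b) sonority 5-3-2-1: well-formed.
(c) sonority 1-3-3-5: ill-formed.
(d) sonority 5-6: ill-formed.
(e) sonority 3-3-3: ill-formed.
(f) sonority 6-3-3-2: ill-formed.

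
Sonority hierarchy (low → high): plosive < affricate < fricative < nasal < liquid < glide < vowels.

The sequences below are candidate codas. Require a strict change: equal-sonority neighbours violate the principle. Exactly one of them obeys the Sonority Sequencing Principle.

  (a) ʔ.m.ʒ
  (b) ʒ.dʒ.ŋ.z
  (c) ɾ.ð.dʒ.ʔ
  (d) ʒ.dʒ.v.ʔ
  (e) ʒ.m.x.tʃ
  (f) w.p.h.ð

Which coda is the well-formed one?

(a) ʔ.m.ʒ: profile 1-4-3 — violates.
(b) ʒ.dʒ.ŋ.z: profile 3-2-4-3 — violates.
(c) ɾ.ð.dʒ.ʔ: profile 5-3-2-1 — obeys.
(d) ʒ.dʒ.v.ʔ: profile 3-2-3-1 — violates.
(e) ʒ.m.x.tʃ: profile 3-4-3-2 — violates.
(f) w.p.h.ð: profile 6-1-3-3 — violates.

c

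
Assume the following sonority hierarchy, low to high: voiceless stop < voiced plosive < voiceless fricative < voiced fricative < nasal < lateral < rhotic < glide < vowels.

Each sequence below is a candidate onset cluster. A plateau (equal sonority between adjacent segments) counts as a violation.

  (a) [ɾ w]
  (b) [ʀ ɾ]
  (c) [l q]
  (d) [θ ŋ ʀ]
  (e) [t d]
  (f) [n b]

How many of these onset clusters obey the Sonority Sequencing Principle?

3

(a) 7-8 → obeys
(b) 7-7 → violates
(c) 6-1 → violates
(d) 3-5-7 → obeys
(e) 1-2 → obeys
(f) 5-2 → violates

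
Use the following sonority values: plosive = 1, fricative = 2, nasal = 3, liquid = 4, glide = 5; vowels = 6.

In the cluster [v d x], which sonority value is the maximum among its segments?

2

/v/ is a fricative (sonority 2).
/d/ is a plosive (sonority 1).
/x/ is a fricative (sonority 2).
The maximum is 2.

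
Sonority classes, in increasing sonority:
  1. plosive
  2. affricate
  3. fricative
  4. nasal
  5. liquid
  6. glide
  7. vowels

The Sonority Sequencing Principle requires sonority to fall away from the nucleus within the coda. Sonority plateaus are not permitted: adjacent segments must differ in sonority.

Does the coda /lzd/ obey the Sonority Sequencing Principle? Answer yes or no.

/l/: liquid = 5.
/z/: fricative = 3.
/d/: plosive = 1.
The profile 5-3-1 strictly falls, so the coda satisfies the SSP.

yes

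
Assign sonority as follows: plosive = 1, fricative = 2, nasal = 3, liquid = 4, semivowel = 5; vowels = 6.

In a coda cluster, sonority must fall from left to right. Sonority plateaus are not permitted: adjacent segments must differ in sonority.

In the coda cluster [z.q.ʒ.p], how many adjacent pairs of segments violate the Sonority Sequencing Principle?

1

/z/ — fricative, sonority 2.
/q/ — plosive, sonority 1.
/ʒ/ — fricative, sonority 2.
/p/ — plosive, sonority 1.
/z/→/q/: 2→1 (falls) — ok.
/q/→/ʒ/: 1→2 (does not fall) — violation.
/ʒ/→/p/: 2→1 (falls) — ok.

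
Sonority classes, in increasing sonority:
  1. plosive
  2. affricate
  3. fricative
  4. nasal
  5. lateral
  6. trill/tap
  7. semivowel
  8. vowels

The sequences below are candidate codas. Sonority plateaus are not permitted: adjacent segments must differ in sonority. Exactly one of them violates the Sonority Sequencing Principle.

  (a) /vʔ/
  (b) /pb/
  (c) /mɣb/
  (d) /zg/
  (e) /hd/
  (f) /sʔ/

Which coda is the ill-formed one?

b

(a) sonority 3-1: well-formed.
(b) sonority 1-1: ill-formed.
(c) sonority 4-3-1: well-formed.
(d) sonority 3-1: well-formed.
(e) sonority 3-1: well-formed.
(f) sonority 3-1: well-formed.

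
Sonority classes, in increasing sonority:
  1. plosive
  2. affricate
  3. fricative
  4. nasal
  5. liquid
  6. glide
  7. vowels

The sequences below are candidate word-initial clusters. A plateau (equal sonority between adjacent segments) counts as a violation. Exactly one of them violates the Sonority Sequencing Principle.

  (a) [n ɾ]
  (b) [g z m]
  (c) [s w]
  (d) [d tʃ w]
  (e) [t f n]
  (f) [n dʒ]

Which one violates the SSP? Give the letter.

f

(a) [n ɾ]: profile 4-5 — obeys.
(b) [g z m]: profile 1-3-4 — obeys.
(c) [s w]: profile 3-6 — obeys.
(d) [d tʃ w]: profile 1-2-6 — obeys.
(e) [t f n]: profile 1-3-4 — obeys.
(f) [n dʒ]: profile 4-2 — violates.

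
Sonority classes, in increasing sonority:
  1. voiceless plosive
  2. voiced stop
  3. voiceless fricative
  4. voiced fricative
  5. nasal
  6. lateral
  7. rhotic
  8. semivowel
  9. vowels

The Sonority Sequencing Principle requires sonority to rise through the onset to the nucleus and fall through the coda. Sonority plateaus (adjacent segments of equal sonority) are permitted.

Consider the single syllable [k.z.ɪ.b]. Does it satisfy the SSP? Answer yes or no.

Onset: /k/ is a voiceless plosive (sonority 1), /z/ is a voiced fricative (sonority 4); then the nucleus /ɪ/ (sonority 9).
Onset profile 1-4-9 — rises to the nucleus.
Coda: /b/ is a voiced stop (sonority 2).
Coda profile 9-2 — falls from the nucleus.

yes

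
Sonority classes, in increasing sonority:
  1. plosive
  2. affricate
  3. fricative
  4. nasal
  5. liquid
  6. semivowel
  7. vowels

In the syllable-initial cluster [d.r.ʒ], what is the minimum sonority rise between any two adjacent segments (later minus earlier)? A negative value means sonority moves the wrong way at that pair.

/d/: plosive = 1.
/r/: liquid = 5.
/ʒ/: fricative = 3.
/d/→/r/: change +4.
/r/→/ʒ/: change -2.
Minimum = -2.

-2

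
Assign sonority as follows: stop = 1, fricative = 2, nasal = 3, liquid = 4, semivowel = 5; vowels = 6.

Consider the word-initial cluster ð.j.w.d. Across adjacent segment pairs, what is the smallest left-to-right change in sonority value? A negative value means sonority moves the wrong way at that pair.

-4

/ð/: fricative = 2.
/j/: semivowel = 5.
/w/: semivowel = 5.
/d/: stop = 1.
/ð/→/j/: change +3.
/j/→/w/: change +0.
/w/→/d/: change -4.
Minimum = -4.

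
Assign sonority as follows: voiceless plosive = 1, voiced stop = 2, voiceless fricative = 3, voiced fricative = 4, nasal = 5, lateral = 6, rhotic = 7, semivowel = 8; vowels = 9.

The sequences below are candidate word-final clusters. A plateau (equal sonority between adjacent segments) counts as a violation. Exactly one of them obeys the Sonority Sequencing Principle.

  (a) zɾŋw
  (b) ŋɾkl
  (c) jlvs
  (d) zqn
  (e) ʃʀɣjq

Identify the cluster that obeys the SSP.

c

(a) sonority 4-7-5-8: ill-formed.
(b) sonority 5-7-1-6: ill-formed.
(c) sonority 8-6-4-3: well-formed.
(d) sonority 4-1-5: ill-formed.
(e) sonority 3-7-4-8-1: ill-formed.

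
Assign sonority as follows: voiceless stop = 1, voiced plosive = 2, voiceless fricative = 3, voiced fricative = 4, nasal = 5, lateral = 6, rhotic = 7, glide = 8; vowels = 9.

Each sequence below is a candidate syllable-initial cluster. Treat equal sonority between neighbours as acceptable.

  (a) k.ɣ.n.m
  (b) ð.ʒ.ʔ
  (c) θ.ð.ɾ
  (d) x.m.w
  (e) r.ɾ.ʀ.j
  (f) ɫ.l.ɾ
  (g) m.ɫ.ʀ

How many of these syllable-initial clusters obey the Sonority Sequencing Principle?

6

(a) sonority 1-4-5-5: well-formed.
(b) sonority 4-4-1: ill-formed.
(c) sonority 3-4-7: well-formed.
(d) sonority 3-5-8: well-formed.
(e) sonority 7-7-7-8: well-formed.
(f) sonority 6-6-7: well-formed.
(g) sonority 5-6-7: well-formed.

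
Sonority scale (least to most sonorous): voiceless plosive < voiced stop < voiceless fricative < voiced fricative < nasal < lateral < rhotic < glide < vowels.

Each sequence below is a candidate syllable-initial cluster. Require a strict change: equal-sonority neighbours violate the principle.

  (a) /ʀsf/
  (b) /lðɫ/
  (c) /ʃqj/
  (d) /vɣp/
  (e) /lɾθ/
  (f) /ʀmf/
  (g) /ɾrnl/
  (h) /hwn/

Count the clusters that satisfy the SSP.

0

(a) /ʀsf/: profile 7-3-3 — violates.
(b) /lðɫ/: profile 6-4-6 — violates.
(c) /ʃqj/: profile 3-1-8 — violates.
(d) /vɣp/: profile 4-4-1 — violates.
(e) /lɾθ/: profile 6-7-3 — violates.
(f) /ʀmf/: profile 7-5-3 — violates.
(g) /ɾrnl/: profile 7-7-5-6 — violates.
(h) /hwn/: profile 3-8-5 — violates.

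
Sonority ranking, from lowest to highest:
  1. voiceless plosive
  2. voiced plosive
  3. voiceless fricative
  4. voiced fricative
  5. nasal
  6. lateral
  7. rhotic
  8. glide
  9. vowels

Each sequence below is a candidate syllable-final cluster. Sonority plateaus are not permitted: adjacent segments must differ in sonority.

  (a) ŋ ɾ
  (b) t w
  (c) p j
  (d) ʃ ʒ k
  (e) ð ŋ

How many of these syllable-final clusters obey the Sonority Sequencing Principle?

0

(a) 5-7 → violates
(b) 1-8 → violates
(c) 1-8 → violates
(d) 3-4-1 → violates
(e) 4-5 → violates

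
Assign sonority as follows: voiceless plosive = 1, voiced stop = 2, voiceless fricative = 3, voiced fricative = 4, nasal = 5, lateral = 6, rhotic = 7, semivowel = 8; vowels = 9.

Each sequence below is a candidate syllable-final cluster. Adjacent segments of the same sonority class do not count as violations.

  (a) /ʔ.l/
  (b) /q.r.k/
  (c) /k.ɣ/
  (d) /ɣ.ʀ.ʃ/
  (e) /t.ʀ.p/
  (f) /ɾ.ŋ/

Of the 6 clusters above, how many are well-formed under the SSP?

1

(a) sonority 1-6: ill-formed.
(b) sonority 1-7-1: ill-formed.
(c) sonority 1-4: ill-formed.
(d) sonority 4-7-3: ill-formed.
(e) sonority 1-7-1: ill-formed.
(f) sonority 7-5: well-formed.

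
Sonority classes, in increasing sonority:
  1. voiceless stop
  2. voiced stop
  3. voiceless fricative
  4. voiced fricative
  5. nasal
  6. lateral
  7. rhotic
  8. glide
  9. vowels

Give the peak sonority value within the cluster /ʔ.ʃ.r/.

/ʔ/ is a voiceless stop (sonority 1).
/ʃ/ is a voiceless fricative (sonority 3).
/r/ is a rhotic (sonority 7).
The maximum is 7.

7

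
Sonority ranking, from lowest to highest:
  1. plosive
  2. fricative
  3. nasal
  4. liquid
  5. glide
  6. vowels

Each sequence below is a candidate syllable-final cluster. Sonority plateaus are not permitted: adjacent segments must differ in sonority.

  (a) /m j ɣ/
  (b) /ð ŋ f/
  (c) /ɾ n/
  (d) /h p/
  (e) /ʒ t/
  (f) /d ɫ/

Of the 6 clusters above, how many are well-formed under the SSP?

3

(a) sonority 3-5-2: ill-formed.
(b) sonority 2-3-2: ill-formed.
(c) sonority 4-3: well-formed.
(d) sonority 2-1: well-formed.
(e) sonority 2-1: well-formed.
(f) sonority 1-4: ill-formed.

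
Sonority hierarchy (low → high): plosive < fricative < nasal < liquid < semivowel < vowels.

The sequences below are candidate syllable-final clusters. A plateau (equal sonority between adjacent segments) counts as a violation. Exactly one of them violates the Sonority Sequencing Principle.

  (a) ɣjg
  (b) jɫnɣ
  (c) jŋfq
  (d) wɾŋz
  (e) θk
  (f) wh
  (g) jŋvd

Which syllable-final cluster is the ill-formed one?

(a) ɣjg: profile 2-5-1 — violates.
(b) jɫnɣ: profile 5-4-3-2 — obeys.
(c) jŋfq: profile 5-3-2-1 — obeys.
(d) wɾŋz: profile 5-4-3-2 — obeys.
(e) θk: profile 2-1 — obeys.
(f) wh: profile 5-2 — obeys.
(g) jŋvd: profile 5-3-2-1 — obeys.

a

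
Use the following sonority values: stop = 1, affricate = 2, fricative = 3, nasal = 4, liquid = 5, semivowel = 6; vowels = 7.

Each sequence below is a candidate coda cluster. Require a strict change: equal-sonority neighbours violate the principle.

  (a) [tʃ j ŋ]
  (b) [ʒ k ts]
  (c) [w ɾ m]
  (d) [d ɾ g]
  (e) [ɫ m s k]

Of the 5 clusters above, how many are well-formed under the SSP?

(a) [tʃ j ŋ]: profile 2-6-4 — violates.
(b) [ʒ k ts]: profile 3-1-2 — violates.
(c) [w ɾ m]: profile 6-5-4 — obeys.
(d) [d ɾ g]: profile 1-5-1 — violates.
(e) [ɫ m s k]: profile 5-4-3-1 — obeys.

2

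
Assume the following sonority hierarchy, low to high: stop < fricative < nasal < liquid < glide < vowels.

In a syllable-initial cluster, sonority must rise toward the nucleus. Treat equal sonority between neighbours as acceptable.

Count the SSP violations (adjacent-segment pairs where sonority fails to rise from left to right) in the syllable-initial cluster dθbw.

/d/ — stop, sonority 1.
/θ/ — fricative, sonority 2.
/b/ — stop, sonority 1.
/w/ — glide, sonority 5.
/d/→/θ/: 1→2 (rises) — ok.
/θ/→/b/: 2→1 (does not rise) — violation.
/b/→/w/: 1→5 (rises) — ok.

1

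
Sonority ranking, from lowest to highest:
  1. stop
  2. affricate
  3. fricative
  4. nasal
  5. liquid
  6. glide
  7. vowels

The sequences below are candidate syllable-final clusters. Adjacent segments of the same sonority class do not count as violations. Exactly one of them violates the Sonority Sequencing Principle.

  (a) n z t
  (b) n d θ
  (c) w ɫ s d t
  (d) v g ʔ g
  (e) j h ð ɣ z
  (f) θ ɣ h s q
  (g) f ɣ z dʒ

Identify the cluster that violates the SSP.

(a) sonority 4-3-1: well-formed.
(b) sonority 4-1-3: ill-formed.
(c) sonority 6-5-3-1-1: well-formed.
(d) sonority 3-1-1-1: well-formed.
(e) sonority 6-3-3-3-3: well-formed.
(f) sonority 3-3-3-3-1: well-formed.
(g) sonority 3-3-3-2: well-formed.

b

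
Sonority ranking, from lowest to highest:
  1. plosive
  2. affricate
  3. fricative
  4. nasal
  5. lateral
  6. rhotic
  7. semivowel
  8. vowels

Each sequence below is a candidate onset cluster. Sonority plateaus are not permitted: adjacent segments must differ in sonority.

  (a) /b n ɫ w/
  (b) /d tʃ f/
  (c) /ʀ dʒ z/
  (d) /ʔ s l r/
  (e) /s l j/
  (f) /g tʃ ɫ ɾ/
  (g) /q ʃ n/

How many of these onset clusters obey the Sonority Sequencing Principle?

(a) /b n ɫ w/: profile 1-4-5-7 — obeys.
(b) /d tʃ f/: profile 1-2-3 — obeys.
(c) /ʀ dʒ z/: profile 6-2-3 — violates.
(d) /ʔ s l r/: profile 1-3-5-6 — obeys.
(e) /s l j/: profile 3-5-7 — obeys.
(f) /g tʃ ɫ ɾ/: profile 1-2-5-6 — obeys.
(g) /q ʃ n/: profile 1-3-4 — obeys.

6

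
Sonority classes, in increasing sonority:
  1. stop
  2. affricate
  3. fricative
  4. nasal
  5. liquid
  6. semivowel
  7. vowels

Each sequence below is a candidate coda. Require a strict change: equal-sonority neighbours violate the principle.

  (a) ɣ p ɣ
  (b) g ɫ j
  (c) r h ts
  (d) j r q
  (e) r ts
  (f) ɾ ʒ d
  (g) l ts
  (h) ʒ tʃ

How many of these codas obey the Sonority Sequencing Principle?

6

(a) ɣ p ɣ: profile 3-1-3 — violates.
(b) g ɫ j: profile 1-5-6 — violates.
(c) r h ts: profile 5-3-2 — obeys.
(d) j r q: profile 6-5-1 — obeys.
(e) r ts: profile 5-2 — obeys.
(f) ɾ ʒ d: profile 5-3-1 — obeys.
(g) l ts: profile 5-2 — obeys.
(h) ʒ tʃ: profile 3-2 — obeys.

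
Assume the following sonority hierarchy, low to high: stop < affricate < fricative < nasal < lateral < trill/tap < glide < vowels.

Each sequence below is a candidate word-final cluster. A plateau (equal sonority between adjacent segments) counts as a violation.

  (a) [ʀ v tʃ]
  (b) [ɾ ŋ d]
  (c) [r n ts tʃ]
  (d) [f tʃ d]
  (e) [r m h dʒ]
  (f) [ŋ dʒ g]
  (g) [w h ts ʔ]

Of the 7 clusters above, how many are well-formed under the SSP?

(a) [ʀ v tʃ]: profile 6-3-2 — obeys.
(b) [ɾ ŋ d]: profile 6-4-1 — obeys.
(c) [r n ts tʃ]: profile 6-4-2-2 — violates.
(d) [f tʃ d]: profile 3-2-1 — obeys.
(e) [r m h dʒ]: profile 6-4-3-2 — obeys.
(f) [ŋ dʒ g]: profile 4-2-1 — obeys.
(g) [w h ts ʔ]: profile 7-3-2-1 — obeys.

6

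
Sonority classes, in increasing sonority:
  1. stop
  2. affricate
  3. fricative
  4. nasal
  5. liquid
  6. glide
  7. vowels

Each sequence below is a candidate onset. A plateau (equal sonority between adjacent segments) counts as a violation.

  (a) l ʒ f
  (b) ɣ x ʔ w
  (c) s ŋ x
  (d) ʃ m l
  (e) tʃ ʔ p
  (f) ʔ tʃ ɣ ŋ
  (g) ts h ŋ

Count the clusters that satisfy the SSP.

(a) 5-3-3 → violates
(b) 3-3-1-6 → violates
(c) 3-4-3 → violates
(d) 3-4-5 → obeys
(e) 2-1-1 → violates
(f) 1-2-3-4 → obeys
(g) 2-3-4 → obeys

3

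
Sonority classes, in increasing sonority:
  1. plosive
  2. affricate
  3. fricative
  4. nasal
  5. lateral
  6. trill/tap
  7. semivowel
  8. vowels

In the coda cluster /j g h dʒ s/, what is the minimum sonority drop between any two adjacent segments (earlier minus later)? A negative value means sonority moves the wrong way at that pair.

/j/ — semivowel, sonority 7.
/g/ — plosive, sonority 1.
/h/ — fricative, sonority 3.
/dʒ/ — affricate, sonority 2.
/s/ — fricative, sonority 3.
/j/→/g/: change +6.
/g/→/h/: change -2.
/h/→/dʒ/: change +1.
/dʒ/→/s/: change -1.
Minimum = -2.

-2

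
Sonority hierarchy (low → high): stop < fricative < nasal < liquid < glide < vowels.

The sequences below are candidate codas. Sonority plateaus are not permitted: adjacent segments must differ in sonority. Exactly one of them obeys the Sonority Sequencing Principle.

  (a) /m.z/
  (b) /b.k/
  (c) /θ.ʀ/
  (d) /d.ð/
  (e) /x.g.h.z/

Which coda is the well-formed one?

(a) sonority 3-2: well-formed.
(b) sonority 1-1: ill-formed.
(c) sonority 2-4: ill-formed.
(d) sonority 1-2: ill-formed.
(e) sonority 2-1-2-2: ill-formed.

a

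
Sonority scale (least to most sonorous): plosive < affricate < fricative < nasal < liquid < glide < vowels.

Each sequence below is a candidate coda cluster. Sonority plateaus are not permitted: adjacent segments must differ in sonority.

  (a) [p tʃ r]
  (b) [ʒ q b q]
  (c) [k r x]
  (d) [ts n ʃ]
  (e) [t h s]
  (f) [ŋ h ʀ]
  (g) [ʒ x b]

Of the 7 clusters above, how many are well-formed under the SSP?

(a) sonority 1-2-5: ill-formed.
(b) sonority 3-1-1-1: ill-formed.
(c) sonority 1-5-3: ill-formed.
(d) sonority 2-4-3: ill-formed.
(e) sonority 1-3-3: ill-formed.
(f) sonority 4-3-5: ill-formed.
(g) sonority 3-3-1: ill-formed.

0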